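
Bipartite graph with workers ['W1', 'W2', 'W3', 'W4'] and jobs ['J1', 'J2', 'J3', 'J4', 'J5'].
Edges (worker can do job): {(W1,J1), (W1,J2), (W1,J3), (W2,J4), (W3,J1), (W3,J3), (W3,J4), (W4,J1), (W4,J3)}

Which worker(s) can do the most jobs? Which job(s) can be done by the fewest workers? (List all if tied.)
Most versatile: W1, W3 (3 jobs); Least covered: J5 (0 workers)

Worker degrees (jobs they can do): W1:3, W2:1, W3:3, W4:2
Job degrees (workers who can do it): J1:3, J2:1, J3:3, J4:2, J5:0

Maximum worker degree is 3, achieved by: W1, W3
Minimum job degree is 0, achieved by: J5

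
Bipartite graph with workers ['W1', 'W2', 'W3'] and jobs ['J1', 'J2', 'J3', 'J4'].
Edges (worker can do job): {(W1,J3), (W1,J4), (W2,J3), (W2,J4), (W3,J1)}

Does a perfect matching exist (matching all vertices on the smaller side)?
Yes, perfect matching exists (size 3)

Perfect matching: {(W1,J4), (W2,J3), (W3,J1)}
All 3 vertices on the smaller side are matched.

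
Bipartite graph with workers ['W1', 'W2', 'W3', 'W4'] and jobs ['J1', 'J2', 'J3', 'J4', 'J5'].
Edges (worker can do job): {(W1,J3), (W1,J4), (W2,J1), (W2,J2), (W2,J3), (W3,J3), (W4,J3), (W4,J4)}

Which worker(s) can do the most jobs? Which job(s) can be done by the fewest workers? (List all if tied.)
Most versatile: W2 (3 jobs); Least covered: J5 (0 workers)

Worker degrees (jobs they can do): W1:2, W2:3, W3:1, W4:2
Job degrees (workers who can do it): J1:1, J2:1, J3:4, J4:2, J5:0

Maximum worker degree is 3, achieved by: W2
Minimum job degree is 0, achieved by: J5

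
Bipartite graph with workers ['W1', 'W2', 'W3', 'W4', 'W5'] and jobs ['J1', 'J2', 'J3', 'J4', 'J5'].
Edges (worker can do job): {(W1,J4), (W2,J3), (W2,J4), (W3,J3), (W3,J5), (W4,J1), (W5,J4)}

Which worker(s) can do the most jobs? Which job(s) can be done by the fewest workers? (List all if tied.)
Most versatile: W2, W3 (2 jobs); Least covered: J2 (0 workers)

Worker degrees (jobs they can do): W1:1, W2:2, W3:2, W4:1, W5:1
Job degrees (workers who can do it): J1:1, J2:0, J3:2, J4:3, J5:1

Maximum worker degree is 2, achieved by: W2, W3
Minimum job degree is 0, achieved by: J2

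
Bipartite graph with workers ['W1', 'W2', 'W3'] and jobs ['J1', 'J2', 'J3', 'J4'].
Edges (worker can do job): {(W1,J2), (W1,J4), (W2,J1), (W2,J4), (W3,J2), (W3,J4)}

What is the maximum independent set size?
Maximum independent set = 4

By König's theorem:
- Min vertex cover = Max matching = 3
- Max independent set = Total vertices - Min vertex cover
- Max independent set = 7 - 3 = 4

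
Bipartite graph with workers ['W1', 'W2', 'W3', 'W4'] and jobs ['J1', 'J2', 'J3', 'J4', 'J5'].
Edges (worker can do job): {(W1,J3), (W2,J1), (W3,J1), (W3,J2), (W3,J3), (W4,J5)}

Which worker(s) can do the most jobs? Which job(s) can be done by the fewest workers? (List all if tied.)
Most versatile: W3 (3 jobs); Least covered: J4 (0 workers)

Worker degrees (jobs they can do): W1:1, W2:1, W3:3, W4:1
Job degrees (workers who can do it): J1:2, J2:1, J3:2, J4:0, J5:1

Maximum worker degree is 3, achieved by: W3
Minimum job degree is 0, achieved by: J4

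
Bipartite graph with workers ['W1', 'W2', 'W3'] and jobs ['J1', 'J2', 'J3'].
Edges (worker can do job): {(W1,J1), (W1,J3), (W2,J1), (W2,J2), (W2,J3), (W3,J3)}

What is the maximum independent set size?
Maximum independent set = 3

By König's theorem:
- Min vertex cover = Max matching = 3
- Max independent set = Total vertices - Min vertex cover
- Max independent set = 6 - 3 = 3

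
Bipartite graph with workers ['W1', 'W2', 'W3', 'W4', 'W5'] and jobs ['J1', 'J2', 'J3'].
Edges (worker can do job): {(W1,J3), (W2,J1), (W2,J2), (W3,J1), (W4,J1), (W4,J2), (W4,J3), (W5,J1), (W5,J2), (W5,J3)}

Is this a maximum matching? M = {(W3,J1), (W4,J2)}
No, size 2 is not maximum

Proposed matching has size 2.
Maximum matching size for this graph: 3.

This is NOT maximum - can be improved to size 3.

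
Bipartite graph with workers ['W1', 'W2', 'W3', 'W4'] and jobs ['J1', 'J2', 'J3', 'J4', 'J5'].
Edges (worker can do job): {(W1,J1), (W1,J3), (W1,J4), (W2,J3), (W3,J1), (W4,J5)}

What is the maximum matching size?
Maximum matching size = 4

Maximum matching: {(W1,J4), (W2,J3), (W3,J1), (W4,J5)}
Size: 4

This assigns 4 workers to 4 distinct jobs.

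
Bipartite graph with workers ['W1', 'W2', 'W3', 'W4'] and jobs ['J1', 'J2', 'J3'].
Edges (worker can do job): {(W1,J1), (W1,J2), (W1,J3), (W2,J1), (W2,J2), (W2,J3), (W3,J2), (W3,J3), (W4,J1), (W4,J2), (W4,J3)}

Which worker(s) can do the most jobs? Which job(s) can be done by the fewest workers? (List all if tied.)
Most versatile: W1, W2, W4 (3 jobs); Least covered: J1 (3 workers)

Worker degrees (jobs they can do): W1:3, W2:3, W3:2, W4:3
Job degrees (workers who can do it): J1:3, J2:4, J3:4

Maximum worker degree is 3, achieved by: W1, W2, W4
Minimum job degree is 3, achieved by: J1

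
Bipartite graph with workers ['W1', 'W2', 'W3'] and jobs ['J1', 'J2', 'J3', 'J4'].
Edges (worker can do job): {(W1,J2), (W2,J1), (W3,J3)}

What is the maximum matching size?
Maximum matching size = 3

Maximum matching: {(W1,J2), (W2,J1), (W3,J3)}
Size: 3

This assigns 3 workers to 3 distinct jobs.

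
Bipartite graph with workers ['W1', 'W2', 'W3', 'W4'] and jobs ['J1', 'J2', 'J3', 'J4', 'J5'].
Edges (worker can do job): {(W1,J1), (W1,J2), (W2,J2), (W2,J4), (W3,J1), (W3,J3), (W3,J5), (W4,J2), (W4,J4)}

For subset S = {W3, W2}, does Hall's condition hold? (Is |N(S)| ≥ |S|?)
Yes: |N(S)| = 5, |S| = 2

Subset S = {W3, W2}
Neighbors N(S) = {J1, J2, J3, J4, J5}

|N(S)| = 5, |S| = 2
Hall's condition: |N(S)| ≥ |S| is satisfied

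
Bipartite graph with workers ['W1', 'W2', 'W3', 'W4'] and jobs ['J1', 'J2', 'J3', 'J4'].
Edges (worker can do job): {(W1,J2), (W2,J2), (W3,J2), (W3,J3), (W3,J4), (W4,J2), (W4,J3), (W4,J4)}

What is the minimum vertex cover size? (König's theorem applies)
Minimum vertex cover size = 3

By König's theorem: in bipartite graphs,
min vertex cover = max matching = 3

Maximum matching has size 3, so minimum vertex cover also has size 3.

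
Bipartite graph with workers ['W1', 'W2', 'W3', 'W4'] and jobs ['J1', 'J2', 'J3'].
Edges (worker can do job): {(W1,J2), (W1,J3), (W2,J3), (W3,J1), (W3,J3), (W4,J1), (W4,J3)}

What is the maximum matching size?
Maximum matching size = 3

Maximum matching: {(W1,J2), (W3,J3), (W4,J1)}
Size: 3

This assigns 3 workers to 3 distinct jobs.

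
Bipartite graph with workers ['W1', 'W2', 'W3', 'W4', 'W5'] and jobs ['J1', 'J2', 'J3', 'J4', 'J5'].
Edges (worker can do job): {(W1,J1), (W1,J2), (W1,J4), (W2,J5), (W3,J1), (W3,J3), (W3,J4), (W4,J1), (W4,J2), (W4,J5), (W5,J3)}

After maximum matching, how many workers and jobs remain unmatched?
Unmatched: 0 workers, 0 jobs

Maximum matching size: 5
Workers: 5 total, 5 matched, 0 unmatched
Jobs: 5 total, 5 matched, 0 unmatched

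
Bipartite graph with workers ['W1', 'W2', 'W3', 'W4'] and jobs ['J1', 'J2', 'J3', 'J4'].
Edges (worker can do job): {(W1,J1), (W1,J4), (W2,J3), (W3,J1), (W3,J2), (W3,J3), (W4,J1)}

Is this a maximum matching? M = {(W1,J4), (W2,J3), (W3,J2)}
No, size 3 is not maximum

Proposed matching has size 3.
Maximum matching size for this graph: 4.

This is NOT maximum - can be improved to size 4.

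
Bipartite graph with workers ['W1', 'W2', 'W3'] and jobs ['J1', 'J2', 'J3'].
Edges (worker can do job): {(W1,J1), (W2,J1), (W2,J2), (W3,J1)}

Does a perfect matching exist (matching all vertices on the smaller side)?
No, maximum matching has size 2 < 3

Maximum matching has size 2, need 3 for perfect matching.
Unmatched workers: ['W1']
Unmatched jobs: ['J3']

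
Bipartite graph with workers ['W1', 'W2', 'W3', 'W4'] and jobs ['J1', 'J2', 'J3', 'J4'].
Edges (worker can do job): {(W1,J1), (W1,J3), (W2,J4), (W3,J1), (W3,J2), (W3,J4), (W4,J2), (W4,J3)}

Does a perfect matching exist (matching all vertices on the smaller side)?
Yes, perfect matching exists (size 4)

Perfect matching: {(W1,J3), (W2,J4), (W3,J1), (W4,J2)}
All 4 vertices on the smaller side are matched.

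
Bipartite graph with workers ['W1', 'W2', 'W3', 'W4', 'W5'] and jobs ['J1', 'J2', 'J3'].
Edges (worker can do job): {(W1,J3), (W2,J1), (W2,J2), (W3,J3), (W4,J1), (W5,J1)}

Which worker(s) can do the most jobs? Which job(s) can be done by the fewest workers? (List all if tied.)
Most versatile: W2 (2 jobs); Least covered: J2 (1 workers)

Worker degrees (jobs they can do): W1:1, W2:2, W3:1, W4:1, W5:1
Job degrees (workers who can do it): J1:3, J2:1, J3:2

Maximum worker degree is 2, achieved by: W2
Minimum job degree is 1, achieved by: J2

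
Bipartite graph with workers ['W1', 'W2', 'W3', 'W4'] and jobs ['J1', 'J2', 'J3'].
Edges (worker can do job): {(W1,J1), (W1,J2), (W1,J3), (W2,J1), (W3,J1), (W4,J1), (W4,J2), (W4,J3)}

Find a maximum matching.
Matching: {(W1,J2), (W3,J1), (W4,J3)}

Maximum matching (size 3):
  W1 → J2
  W3 → J1
  W4 → J3

Each worker is assigned to at most one job, and each job to at most one worker.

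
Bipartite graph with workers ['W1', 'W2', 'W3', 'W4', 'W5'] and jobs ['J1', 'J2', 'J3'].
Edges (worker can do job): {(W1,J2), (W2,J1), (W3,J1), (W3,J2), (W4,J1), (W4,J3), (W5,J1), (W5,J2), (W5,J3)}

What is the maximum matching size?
Maximum matching size = 3

Maximum matching: {(W3,J1), (W4,J3), (W5,J2)}
Size: 3

This assigns 3 workers to 3 distinct jobs.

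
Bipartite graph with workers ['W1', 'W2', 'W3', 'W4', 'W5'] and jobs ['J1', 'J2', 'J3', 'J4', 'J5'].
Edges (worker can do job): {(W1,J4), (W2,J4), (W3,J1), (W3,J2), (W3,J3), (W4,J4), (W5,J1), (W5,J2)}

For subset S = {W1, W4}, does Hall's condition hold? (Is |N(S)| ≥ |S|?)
No: |N(S)| = 1, |S| = 2

Subset S = {W1, W4}
Neighbors N(S) = {J4}

|N(S)| = 1, |S| = 2
Hall's condition: |N(S)| ≥ |S| is NOT satisfied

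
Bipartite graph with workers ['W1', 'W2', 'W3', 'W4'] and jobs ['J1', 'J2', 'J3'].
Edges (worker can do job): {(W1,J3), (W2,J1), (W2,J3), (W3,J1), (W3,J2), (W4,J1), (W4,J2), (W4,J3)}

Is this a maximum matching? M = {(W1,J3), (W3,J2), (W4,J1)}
Yes, size 3 is maximum

Proposed matching has size 3.
Maximum matching size for this graph: 3.

This is a maximum matching.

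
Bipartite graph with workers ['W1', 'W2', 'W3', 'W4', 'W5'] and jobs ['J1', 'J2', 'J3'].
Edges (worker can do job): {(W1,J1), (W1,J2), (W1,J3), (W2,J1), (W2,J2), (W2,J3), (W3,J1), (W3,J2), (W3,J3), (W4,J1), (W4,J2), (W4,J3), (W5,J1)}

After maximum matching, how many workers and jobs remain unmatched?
Unmatched: 2 workers, 0 jobs

Maximum matching size: 3
Workers: 5 total, 3 matched, 2 unmatched
Jobs: 3 total, 3 matched, 0 unmatched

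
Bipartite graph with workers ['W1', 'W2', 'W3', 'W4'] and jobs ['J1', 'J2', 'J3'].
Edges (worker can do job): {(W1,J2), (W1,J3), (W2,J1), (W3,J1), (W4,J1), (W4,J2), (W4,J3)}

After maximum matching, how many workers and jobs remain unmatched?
Unmatched: 1 workers, 0 jobs

Maximum matching size: 3
Workers: 4 total, 3 matched, 1 unmatched
Jobs: 3 total, 3 matched, 0 unmatched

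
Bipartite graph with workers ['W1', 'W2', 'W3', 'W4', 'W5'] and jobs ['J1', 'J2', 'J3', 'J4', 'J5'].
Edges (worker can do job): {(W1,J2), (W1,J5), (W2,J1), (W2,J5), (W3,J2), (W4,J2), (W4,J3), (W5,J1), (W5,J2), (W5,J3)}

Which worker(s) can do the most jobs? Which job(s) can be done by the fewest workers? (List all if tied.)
Most versatile: W5 (3 jobs); Least covered: J4 (0 workers)

Worker degrees (jobs they can do): W1:2, W2:2, W3:1, W4:2, W5:3
Job degrees (workers who can do it): J1:2, J2:4, J3:2, J4:0, J5:2

Maximum worker degree is 3, achieved by: W5
Minimum job degree is 0, achieved by: J4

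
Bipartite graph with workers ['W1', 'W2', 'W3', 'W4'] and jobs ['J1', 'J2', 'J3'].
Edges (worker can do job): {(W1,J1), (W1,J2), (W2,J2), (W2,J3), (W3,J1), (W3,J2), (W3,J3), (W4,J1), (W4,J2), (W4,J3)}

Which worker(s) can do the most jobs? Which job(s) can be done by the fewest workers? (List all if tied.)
Most versatile: W3, W4 (3 jobs); Least covered: J1, J3 (3 workers)

Worker degrees (jobs they can do): W1:2, W2:2, W3:3, W4:3
Job degrees (workers who can do it): J1:3, J2:4, J3:3

Maximum worker degree is 3, achieved by: W3, W4
Minimum job degree is 3, achieved by: J1, J3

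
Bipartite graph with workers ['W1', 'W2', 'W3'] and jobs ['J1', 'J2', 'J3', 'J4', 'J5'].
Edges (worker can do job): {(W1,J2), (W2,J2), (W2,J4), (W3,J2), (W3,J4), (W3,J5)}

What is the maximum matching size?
Maximum matching size = 3

Maximum matching: {(W1,J2), (W2,J4), (W3,J5)}
Size: 3

This assigns 3 workers to 3 distinct jobs.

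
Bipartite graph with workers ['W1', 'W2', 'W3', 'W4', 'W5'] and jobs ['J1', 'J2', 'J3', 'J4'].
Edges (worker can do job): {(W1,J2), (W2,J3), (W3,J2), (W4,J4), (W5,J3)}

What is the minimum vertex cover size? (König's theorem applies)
Minimum vertex cover size = 3

By König's theorem: in bipartite graphs,
min vertex cover = max matching = 3

Maximum matching has size 3, so minimum vertex cover also has size 3.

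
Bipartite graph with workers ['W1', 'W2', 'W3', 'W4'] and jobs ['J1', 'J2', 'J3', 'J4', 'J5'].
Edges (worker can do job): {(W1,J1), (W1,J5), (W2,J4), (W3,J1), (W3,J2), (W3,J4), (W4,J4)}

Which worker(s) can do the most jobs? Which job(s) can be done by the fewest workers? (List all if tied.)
Most versatile: W3 (3 jobs); Least covered: J3 (0 workers)

Worker degrees (jobs they can do): W1:2, W2:1, W3:3, W4:1
Job degrees (workers who can do it): J1:2, J2:1, J3:0, J4:3, J5:1

Maximum worker degree is 3, achieved by: W3
Minimum job degree is 0, achieved by: J3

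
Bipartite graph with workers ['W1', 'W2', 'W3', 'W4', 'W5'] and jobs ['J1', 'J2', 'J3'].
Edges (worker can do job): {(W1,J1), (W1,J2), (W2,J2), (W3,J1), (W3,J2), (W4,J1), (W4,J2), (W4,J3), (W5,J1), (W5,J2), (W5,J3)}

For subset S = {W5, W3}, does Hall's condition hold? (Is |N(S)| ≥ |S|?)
Yes: |N(S)| = 3, |S| = 2

Subset S = {W5, W3}
Neighbors N(S) = {J1, J2, J3}

|N(S)| = 3, |S| = 2
Hall's condition: |N(S)| ≥ |S| is satisfied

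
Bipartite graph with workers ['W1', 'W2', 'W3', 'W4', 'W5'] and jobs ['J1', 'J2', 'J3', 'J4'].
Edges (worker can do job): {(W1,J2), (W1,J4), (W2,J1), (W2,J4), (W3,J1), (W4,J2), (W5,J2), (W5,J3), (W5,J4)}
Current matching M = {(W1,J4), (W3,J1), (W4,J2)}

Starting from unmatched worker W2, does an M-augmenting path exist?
No augmenting path from W2

Alternating search from W2 reaches jobs: {J1, J2, J4}.
Every reachable job is already matched in M, and following those matched edges back to workers exposes no further unvisited jobs.
No M-augmenting path from W2 exists.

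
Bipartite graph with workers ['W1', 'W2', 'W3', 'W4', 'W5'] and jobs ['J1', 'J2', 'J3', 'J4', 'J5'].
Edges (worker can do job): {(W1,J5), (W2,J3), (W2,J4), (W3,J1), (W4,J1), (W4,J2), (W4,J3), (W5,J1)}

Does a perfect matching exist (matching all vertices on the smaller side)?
No, maximum matching has size 4 < 5

Maximum matching has size 4, need 5 for perfect matching.
Unmatched workers: ['W5']
Unmatched jobs: ['J2']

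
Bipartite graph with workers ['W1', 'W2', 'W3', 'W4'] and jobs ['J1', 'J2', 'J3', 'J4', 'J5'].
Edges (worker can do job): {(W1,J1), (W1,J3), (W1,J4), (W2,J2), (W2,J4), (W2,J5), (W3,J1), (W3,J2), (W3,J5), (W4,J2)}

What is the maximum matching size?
Maximum matching size = 4

Maximum matching: {(W1,J1), (W2,J4), (W3,J5), (W4,J2)}
Size: 4

This assigns 4 workers to 4 distinct jobs.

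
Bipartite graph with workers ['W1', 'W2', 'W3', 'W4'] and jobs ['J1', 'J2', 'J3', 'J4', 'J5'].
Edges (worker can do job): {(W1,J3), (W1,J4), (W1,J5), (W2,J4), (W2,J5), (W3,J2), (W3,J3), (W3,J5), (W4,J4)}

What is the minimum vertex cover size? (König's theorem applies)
Minimum vertex cover size = 4

By König's theorem: in bipartite graphs,
min vertex cover = max matching = 4

Maximum matching has size 4, so minimum vertex cover also has size 4.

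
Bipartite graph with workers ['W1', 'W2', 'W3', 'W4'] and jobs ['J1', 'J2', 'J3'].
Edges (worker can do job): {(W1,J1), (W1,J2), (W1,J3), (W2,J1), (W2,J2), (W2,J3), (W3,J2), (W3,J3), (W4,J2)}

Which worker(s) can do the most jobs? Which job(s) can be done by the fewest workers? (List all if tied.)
Most versatile: W1, W2 (3 jobs); Least covered: J1 (2 workers)

Worker degrees (jobs they can do): W1:3, W2:3, W3:2, W4:1
Job degrees (workers who can do it): J1:2, J2:4, J3:3

Maximum worker degree is 3, achieved by: W1, W2
Minimum job degree is 2, achieved by: J1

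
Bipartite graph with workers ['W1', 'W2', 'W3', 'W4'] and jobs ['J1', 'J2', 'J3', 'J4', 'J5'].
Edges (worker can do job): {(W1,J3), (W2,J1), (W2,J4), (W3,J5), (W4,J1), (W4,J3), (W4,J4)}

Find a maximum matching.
Matching: {(W1,J3), (W2,J4), (W3,J5), (W4,J1)}

Maximum matching (size 4):
  W1 → J3
  W2 → J4
  W3 → J5
  W4 → J1

Each worker is assigned to at most one job, and each job to at most one worker.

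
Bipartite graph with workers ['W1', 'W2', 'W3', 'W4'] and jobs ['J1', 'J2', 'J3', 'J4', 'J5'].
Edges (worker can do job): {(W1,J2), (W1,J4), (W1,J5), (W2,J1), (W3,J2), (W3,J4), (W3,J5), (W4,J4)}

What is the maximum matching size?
Maximum matching size = 4

Maximum matching: {(W1,J5), (W2,J1), (W3,J2), (W4,J4)}
Size: 4

This assigns 4 workers to 4 distinct jobs.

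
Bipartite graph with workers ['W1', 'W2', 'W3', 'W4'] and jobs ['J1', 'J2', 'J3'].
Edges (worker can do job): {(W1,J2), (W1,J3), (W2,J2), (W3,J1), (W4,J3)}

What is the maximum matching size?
Maximum matching size = 3

Maximum matching: {(W1,J2), (W3,J1), (W4,J3)}
Size: 3

This assigns 3 workers to 3 distinct jobs.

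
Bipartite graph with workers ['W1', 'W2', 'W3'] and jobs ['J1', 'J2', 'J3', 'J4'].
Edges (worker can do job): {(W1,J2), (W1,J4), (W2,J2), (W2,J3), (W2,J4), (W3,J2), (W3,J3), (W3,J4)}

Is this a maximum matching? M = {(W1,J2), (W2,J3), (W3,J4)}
Yes, size 3 is maximum

Proposed matching has size 3.
Maximum matching size for this graph: 3.

This is a maximum matching.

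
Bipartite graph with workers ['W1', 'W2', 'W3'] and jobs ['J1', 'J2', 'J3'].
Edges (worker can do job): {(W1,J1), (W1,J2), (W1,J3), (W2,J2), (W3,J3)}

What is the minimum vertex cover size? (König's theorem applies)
Minimum vertex cover size = 3

By König's theorem: in bipartite graphs,
min vertex cover = max matching = 3

Maximum matching has size 3, so minimum vertex cover also has size 3.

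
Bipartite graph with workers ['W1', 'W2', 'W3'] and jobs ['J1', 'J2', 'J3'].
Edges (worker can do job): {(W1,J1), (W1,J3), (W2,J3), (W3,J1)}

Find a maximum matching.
Matching: {(W1,J3), (W3,J1)}

Maximum matching (size 2):
  W1 → J3
  W3 → J1

Each worker is assigned to at most one job, and each job to at most one worker.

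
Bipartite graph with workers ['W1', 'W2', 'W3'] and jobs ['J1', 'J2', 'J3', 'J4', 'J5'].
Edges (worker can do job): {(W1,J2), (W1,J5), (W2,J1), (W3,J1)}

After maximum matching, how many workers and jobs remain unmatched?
Unmatched: 1 workers, 3 jobs

Maximum matching size: 2
Workers: 3 total, 2 matched, 1 unmatched
Jobs: 5 total, 2 matched, 3 unmatched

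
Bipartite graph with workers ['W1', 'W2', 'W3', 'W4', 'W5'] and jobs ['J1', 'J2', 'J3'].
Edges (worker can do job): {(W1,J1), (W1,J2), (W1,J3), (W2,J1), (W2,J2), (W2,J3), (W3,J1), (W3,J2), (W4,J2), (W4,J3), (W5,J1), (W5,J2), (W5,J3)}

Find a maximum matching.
Matching: {(W3,J1), (W4,J3), (W5,J2)}

Maximum matching (size 3):
  W3 → J1
  W4 → J3
  W5 → J2

Each worker is assigned to at most one job, and each job to at most one worker.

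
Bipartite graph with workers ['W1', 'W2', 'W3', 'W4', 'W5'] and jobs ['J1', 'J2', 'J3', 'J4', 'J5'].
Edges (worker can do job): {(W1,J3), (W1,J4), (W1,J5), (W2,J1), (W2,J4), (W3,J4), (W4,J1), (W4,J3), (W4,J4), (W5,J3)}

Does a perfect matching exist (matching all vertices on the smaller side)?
No, maximum matching has size 4 < 5

Maximum matching has size 4, need 5 for perfect matching.
Unmatched workers: ['W2']
Unmatched jobs: ['J2']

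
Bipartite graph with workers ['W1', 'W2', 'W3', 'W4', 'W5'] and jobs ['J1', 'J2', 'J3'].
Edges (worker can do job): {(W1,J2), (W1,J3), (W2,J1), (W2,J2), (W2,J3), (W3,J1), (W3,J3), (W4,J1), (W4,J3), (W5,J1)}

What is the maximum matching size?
Maximum matching size = 3

Maximum matching: {(W1,J2), (W3,J1), (W4,J3)}
Size: 3

This assigns 3 workers to 3 distinct jobs.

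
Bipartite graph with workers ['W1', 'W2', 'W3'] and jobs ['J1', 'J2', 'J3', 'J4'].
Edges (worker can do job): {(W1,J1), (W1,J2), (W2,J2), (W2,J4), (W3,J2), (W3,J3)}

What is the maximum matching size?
Maximum matching size = 3

Maximum matching: {(W1,J2), (W2,J4), (W3,J3)}
Size: 3

This assigns 3 workers to 3 distinct jobs.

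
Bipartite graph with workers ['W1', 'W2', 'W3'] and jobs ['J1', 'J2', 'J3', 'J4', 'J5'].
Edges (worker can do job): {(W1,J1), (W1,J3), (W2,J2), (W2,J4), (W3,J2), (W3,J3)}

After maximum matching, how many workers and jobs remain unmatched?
Unmatched: 0 workers, 2 jobs

Maximum matching size: 3
Workers: 3 total, 3 matched, 0 unmatched
Jobs: 5 total, 3 matched, 2 unmatched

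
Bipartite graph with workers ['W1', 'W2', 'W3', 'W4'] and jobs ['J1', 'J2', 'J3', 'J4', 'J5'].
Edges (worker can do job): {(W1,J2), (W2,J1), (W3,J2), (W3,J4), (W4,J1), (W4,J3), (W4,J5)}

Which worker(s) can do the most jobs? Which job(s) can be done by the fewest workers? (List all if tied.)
Most versatile: W4 (3 jobs); Least covered: J3, J4, J5 (1 workers)

Worker degrees (jobs they can do): W1:1, W2:1, W3:2, W4:3
Job degrees (workers who can do it): J1:2, J2:2, J3:1, J4:1, J5:1

Maximum worker degree is 3, achieved by: W4
Minimum job degree is 1, achieved by: J3, J4, J5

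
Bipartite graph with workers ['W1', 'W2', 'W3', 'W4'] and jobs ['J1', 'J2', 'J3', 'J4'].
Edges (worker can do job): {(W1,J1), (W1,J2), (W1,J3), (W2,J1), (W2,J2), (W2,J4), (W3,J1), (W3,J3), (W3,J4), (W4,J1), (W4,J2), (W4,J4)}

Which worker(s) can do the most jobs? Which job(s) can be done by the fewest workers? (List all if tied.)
Most versatile: W1, W2, W3, W4 (3 jobs); Least covered: J3 (2 workers)

Worker degrees (jobs they can do): W1:3, W2:3, W3:3, W4:3
Job degrees (workers who can do it): J1:4, J2:3, J3:2, J4:3

Maximum worker degree is 3, achieved by: W1, W2, W3, W4
Minimum job degree is 2, achieved by: J3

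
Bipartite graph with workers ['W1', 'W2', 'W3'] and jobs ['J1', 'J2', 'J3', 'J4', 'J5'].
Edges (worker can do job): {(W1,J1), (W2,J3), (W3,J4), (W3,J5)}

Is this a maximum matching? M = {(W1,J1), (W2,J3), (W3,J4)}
Yes, size 3 is maximum

Proposed matching has size 3.
Maximum matching size for this graph: 3.

This is a maximum matching.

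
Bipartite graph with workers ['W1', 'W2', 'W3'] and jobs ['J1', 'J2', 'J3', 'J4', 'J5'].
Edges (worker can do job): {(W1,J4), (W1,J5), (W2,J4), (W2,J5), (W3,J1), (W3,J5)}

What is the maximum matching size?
Maximum matching size = 3

Maximum matching: {(W1,J5), (W2,J4), (W3,J1)}
Size: 3

This assigns 3 workers to 3 distinct jobs.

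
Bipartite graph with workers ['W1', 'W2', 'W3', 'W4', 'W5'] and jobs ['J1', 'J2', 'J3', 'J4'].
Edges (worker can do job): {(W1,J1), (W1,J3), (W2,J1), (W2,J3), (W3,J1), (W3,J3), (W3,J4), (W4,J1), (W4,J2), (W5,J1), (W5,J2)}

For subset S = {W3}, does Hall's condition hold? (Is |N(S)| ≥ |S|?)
Yes: |N(S)| = 3, |S| = 1

Subset S = {W3}
Neighbors N(S) = {J1, J3, J4}

|N(S)| = 3, |S| = 1
Hall's condition: |N(S)| ≥ |S| is satisfied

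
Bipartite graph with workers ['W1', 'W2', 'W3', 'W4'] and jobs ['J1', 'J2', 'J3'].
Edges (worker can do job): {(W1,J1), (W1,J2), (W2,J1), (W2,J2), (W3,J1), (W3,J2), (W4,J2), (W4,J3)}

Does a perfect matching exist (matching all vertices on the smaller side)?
Yes, perfect matching exists (size 3)

Perfect matching: {(W1,J2), (W3,J1), (W4,J3)}
All 3 vertices on the smaller side are matched.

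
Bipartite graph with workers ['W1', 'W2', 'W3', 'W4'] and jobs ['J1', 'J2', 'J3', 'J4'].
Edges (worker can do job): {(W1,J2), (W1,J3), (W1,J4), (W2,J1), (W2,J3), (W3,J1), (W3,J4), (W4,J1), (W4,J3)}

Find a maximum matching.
Matching: {(W1,J2), (W2,J1), (W3,J4), (W4,J3)}

Maximum matching (size 4):
  W1 → J2
  W2 → J1
  W3 → J4
  W4 → J3

Each worker is assigned to at most one job, and each job to at most one worker.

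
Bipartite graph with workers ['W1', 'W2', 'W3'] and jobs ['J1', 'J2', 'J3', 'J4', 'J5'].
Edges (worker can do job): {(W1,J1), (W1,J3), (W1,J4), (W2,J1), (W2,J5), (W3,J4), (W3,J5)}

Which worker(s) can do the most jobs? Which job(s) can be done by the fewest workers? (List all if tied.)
Most versatile: W1 (3 jobs); Least covered: J2 (0 workers)

Worker degrees (jobs they can do): W1:3, W2:2, W3:2
Job degrees (workers who can do it): J1:2, J2:0, J3:1, J4:2, J5:2

Maximum worker degree is 3, achieved by: W1
Minimum job degree is 0, achieved by: J2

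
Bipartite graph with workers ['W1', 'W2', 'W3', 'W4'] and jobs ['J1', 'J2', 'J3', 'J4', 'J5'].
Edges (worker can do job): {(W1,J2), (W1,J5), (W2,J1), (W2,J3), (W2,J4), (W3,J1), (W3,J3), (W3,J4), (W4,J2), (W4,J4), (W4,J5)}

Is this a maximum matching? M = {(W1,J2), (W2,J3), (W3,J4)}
No, size 3 is not maximum

Proposed matching has size 3.
Maximum matching size for this graph: 4.

This is NOT maximum - can be improved to size 4.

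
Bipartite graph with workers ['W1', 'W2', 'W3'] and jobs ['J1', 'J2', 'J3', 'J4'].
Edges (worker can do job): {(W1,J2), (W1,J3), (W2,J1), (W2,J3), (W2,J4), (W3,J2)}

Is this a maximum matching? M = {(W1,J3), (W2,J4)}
No, size 2 is not maximum

Proposed matching has size 2.
Maximum matching size for this graph: 3.

This is NOT maximum - can be improved to size 3.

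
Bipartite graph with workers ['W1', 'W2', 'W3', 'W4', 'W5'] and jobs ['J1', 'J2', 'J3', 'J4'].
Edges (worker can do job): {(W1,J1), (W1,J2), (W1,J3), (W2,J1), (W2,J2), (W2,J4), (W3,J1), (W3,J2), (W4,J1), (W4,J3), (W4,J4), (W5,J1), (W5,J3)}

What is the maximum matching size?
Maximum matching size = 4

Maximum matching: {(W1,J2), (W3,J1), (W4,J4), (W5,J3)}
Size: 4

This assigns 4 workers to 4 distinct jobs.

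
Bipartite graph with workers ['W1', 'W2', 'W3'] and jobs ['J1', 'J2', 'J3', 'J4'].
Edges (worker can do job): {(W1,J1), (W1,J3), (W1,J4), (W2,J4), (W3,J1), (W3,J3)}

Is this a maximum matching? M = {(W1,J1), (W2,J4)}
No, size 2 is not maximum

Proposed matching has size 2.
Maximum matching size for this graph: 3.

This is NOT maximum - can be improved to size 3.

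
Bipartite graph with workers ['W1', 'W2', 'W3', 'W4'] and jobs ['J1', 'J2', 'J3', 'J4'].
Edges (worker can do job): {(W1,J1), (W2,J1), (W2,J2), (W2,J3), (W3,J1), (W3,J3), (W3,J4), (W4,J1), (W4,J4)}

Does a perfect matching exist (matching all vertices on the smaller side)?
Yes, perfect matching exists (size 4)

Perfect matching: {(W1,J1), (W2,J2), (W3,J3), (W4,J4)}
All 4 vertices on the smaller side are matched.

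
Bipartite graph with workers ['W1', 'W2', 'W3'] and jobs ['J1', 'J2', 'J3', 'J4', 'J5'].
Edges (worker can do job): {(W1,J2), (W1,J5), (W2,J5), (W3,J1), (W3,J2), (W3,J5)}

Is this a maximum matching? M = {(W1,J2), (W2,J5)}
No, size 2 is not maximum

Proposed matching has size 2.
Maximum matching size for this graph: 3.

This is NOT maximum - can be improved to size 3.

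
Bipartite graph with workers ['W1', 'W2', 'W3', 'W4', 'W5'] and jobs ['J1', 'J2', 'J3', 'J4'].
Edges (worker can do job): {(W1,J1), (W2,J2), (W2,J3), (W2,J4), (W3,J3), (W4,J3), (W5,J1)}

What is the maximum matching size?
Maximum matching size = 3

Maximum matching: {(W2,J4), (W3,J3), (W5,J1)}
Size: 3

This assigns 3 workers to 3 distinct jobs.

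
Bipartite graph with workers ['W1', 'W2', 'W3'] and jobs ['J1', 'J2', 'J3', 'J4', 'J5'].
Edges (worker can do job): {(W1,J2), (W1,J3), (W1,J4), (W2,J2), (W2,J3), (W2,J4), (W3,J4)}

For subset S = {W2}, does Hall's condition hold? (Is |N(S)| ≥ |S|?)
Yes: |N(S)| = 3, |S| = 1

Subset S = {W2}
Neighbors N(S) = {J2, J3, J4}

|N(S)| = 3, |S| = 1
Hall's condition: |N(S)| ≥ |S| is satisfied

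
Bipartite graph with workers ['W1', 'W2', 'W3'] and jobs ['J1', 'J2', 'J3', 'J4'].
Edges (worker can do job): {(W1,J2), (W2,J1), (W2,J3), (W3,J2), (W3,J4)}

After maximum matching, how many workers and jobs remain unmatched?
Unmatched: 0 workers, 1 jobs

Maximum matching size: 3
Workers: 3 total, 3 matched, 0 unmatched
Jobs: 4 total, 3 matched, 1 unmatched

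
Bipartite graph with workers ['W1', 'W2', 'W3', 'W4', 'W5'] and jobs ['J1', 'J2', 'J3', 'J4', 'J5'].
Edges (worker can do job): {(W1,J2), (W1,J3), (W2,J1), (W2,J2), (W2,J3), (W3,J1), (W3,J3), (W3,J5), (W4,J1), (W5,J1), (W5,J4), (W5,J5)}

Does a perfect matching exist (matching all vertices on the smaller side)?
Yes, perfect matching exists (size 5)

Perfect matching: {(W1,J2), (W2,J3), (W3,J5), (W4,J1), (W5,J4)}
All 5 vertices on the smaller side are matched.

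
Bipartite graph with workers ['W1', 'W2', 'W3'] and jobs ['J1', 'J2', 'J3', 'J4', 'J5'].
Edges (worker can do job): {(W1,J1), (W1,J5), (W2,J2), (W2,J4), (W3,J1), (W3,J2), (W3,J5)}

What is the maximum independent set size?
Maximum independent set = 5

By König's theorem:
- Min vertex cover = Max matching = 3
- Max independent set = Total vertices - Min vertex cover
- Max independent set = 8 - 3 = 5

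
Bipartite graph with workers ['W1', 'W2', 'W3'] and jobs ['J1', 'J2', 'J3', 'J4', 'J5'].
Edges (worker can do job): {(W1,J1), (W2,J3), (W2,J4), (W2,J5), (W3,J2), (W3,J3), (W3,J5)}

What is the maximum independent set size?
Maximum independent set = 5

By König's theorem:
- Min vertex cover = Max matching = 3
- Max independent set = Total vertices - Min vertex cover
- Max independent set = 8 - 3 = 5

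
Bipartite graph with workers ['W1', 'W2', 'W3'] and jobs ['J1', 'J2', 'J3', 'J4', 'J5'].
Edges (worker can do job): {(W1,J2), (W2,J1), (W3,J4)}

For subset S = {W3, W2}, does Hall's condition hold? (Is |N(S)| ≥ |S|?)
Yes: |N(S)| = 2, |S| = 2

Subset S = {W3, W2}
Neighbors N(S) = {J1, J4}

|N(S)| = 2, |S| = 2
Hall's condition: |N(S)| ≥ |S| is satisfied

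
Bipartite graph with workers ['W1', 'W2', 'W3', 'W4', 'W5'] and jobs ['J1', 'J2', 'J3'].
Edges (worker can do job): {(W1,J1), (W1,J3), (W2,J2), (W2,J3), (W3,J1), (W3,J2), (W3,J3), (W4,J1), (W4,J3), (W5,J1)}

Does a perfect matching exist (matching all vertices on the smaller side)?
Yes, perfect matching exists (size 3)

Perfect matching: {(W3,J2), (W4,J3), (W5,J1)}
All 3 vertices on the smaller side are matched.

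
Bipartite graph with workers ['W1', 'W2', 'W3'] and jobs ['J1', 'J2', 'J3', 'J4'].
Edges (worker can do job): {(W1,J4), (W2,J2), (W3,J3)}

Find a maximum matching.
Matching: {(W1,J4), (W2,J2), (W3,J3)}

Maximum matching (size 3):
  W1 → J4
  W2 → J2
  W3 → J3

Each worker is assigned to at most one job, and each job to at most one worker.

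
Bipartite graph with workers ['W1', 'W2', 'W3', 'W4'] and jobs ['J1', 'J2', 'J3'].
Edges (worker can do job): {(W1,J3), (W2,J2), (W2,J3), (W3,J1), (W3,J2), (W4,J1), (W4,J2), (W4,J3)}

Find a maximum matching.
Matching: {(W2,J2), (W3,J1), (W4,J3)}

Maximum matching (size 3):
  W2 → J2
  W3 → J1
  W4 → J3

Each worker is assigned to at most one job, and each job to at most one worker.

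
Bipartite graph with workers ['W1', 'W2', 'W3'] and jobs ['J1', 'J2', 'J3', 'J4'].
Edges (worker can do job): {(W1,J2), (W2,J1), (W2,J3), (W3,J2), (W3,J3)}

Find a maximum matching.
Matching: {(W1,J2), (W2,J1), (W3,J3)}

Maximum matching (size 3):
  W1 → J2
  W2 → J1
  W3 → J3

Each worker is assigned to at most one job, and each job to at most one worker.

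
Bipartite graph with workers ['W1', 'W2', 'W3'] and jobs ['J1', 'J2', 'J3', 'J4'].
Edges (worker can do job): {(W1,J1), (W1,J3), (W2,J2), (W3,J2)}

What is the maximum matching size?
Maximum matching size = 2

Maximum matching: {(W1,J1), (W3,J2)}
Size: 2

This assigns 2 workers to 2 distinct jobs.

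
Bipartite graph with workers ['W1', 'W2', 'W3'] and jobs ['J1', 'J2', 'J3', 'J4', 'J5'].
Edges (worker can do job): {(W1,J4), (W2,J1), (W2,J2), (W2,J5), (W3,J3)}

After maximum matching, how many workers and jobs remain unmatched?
Unmatched: 0 workers, 2 jobs

Maximum matching size: 3
Workers: 3 total, 3 matched, 0 unmatched
Jobs: 5 total, 3 matched, 2 unmatched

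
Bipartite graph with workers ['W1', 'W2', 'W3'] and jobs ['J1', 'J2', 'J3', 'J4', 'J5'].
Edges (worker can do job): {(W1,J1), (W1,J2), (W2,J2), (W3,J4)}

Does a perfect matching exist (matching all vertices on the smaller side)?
Yes, perfect matching exists (size 3)

Perfect matching: {(W1,J1), (W2,J2), (W3,J4)}
All 3 vertices on the smaller side are matched.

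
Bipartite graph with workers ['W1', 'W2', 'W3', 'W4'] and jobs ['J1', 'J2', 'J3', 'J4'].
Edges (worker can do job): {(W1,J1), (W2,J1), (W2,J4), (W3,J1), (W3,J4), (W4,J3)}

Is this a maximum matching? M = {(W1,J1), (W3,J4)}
No, size 2 is not maximum

Proposed matching has size 2.
Maximum matching size for this graph: 3.

This is NOT maximum - can be improved to size 3.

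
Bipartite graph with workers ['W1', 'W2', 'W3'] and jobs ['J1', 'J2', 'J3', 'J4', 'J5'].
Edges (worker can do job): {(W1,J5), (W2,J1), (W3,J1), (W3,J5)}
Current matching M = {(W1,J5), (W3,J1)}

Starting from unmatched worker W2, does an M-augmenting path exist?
No augmenting path from W2

Alternating search from W2 reaches jobs: {J1, J5}.
Every reachable job is already matched in M, and following those matched edges back to workers exposes no further unvisited jobs.
No M-augmenting path from W2 exists.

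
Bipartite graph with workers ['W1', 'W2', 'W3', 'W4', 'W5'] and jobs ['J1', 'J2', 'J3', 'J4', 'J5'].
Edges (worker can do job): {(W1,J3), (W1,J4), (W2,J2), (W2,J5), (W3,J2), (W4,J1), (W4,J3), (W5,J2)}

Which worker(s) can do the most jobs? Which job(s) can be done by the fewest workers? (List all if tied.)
Most versatile: W1, W2, W4 (2 jobs); Least covered: J1, J4, J5 (1 workers)

Worker degrees (jobs they can do): W1:2, W2:2, W3:1, W4:2, W5:1
Job degrees (workers who can do it): J1:1, J2:3, J3:2, J4:1, J5:1

Maximum worker degree is 2, achieved by: W1, W2, W4
Minimum job degree is 1, achieved by: J1, J4, J5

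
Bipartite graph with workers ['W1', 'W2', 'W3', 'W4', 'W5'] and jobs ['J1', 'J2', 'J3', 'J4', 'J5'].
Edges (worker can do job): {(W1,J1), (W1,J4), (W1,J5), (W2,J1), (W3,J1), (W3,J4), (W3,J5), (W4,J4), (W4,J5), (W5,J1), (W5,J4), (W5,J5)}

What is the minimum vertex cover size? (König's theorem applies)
Minimum vertex cover size = 3

By König's theorem: in bipartite graphs,
min vertex cover = max matching = 3

Maximum matching has size 3, so minimum vertex cover also has size 3.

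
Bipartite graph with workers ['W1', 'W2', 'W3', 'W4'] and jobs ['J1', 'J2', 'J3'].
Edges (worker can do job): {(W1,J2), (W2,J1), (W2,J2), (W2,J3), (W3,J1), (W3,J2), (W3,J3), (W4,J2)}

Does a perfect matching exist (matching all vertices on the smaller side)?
Yes, perfect matching exists (size 3)

Perfect matching: {(W2,J1), (W3,J3), (W4,J2)}
All 3 vertices on the smaller side are matched.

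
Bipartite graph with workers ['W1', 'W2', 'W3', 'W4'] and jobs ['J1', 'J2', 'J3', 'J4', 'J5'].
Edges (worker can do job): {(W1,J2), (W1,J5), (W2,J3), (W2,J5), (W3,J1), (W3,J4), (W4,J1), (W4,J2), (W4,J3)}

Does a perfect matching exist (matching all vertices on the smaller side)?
Yes, perfect matching exists (size 4)

Perfect matching: {(W1,J2), (W2,J3), (W3,J4), (W4,J1)}
All 4 vertices on the smaller side are matched.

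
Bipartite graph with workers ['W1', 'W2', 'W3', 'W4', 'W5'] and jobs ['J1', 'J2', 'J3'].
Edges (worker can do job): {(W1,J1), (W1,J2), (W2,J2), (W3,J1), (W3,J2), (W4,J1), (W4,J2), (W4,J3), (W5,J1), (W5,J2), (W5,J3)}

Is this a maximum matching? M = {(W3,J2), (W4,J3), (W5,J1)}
Yes, size 3 is maximum

Proposed matching has size 3.
Maximum matching size for this graph: 3.

This is a maximum matching.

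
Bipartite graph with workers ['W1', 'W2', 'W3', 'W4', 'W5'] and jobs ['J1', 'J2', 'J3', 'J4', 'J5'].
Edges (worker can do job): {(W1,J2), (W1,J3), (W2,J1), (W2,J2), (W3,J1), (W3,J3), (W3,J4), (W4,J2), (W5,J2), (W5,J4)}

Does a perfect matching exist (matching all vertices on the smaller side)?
No, maximum matching has size 4 < 5

Maximum matching has size 4, need 5 for perfect matching.
Unmatched workers: ['W1']
Unmatched jobs: ['J5']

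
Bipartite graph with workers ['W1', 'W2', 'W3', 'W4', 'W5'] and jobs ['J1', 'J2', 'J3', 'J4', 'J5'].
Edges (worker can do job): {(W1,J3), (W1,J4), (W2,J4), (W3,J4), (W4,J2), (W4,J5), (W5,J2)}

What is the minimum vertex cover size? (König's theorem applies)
Minimum vertex cover size = 4

By König's theorem: in bipartite graphs,
min vertex cover = max matching = 4

Maximum matching has size 4, so minimum vertex cover also has size 4.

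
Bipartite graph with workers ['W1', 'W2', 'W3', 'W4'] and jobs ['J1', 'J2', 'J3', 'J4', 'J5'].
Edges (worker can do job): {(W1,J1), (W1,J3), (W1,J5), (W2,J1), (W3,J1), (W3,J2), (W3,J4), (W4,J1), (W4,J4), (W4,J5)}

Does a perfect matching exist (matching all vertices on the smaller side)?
Yes, perfect matching exists (size 4)

Perfect matching: {(W1,J5), (W2,J1), (W3,J2), (W4,J4)}
All 4 vertices on the smaller side are matched.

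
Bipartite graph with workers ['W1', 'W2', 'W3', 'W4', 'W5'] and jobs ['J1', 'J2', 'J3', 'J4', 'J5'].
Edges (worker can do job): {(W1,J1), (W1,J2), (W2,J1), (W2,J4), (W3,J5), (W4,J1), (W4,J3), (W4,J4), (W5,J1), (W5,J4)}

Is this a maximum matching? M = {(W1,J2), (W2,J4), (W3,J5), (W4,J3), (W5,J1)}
Yes, size 5 is maximum

Proposed matching has size 5.
Maximum matching size for this graph: 5.

This is a maximum matching.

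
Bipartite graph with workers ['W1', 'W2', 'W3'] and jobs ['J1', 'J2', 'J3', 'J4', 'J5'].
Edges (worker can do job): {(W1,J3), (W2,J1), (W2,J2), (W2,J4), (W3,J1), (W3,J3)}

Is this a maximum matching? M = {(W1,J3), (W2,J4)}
No, size 2 is not maximum

Proposed matching has size 2.
Maximum matching size for this graph: 3.

This is NOT maximum - can be improved to size 3.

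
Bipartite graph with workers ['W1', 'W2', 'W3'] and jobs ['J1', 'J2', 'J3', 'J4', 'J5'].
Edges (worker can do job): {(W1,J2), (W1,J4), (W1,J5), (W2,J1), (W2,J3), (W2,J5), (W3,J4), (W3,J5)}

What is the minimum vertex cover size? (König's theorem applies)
Minimum vertex cover size = 3

By König's theorem: in bipartite graphs,
min vertex cover = max matching = 3

Maximum matching has size 3, so minimum vertex cover also has size 3.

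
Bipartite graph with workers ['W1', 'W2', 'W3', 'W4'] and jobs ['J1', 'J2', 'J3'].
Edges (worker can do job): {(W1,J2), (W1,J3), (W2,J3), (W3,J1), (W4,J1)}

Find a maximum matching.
Matching: {(W1,J2), (W2,J3), (W4,J1)}

Maximum matching (size 3):
  W1 → J2
  W2 → J3
  W4 → J1

Each worker is assigned to at most one job, and each job to at most one worker.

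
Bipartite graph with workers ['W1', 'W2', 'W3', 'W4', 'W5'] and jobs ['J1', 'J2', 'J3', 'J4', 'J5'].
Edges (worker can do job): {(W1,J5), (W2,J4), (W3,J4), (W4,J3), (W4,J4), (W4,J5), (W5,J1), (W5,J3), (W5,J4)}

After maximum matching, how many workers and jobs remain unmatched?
Unmatched: 1 workers, 1 jobs

Maximum matching size: 4
Workers: 5 total, 4 matched, 1 unmatched
Jobs: 5 total, 4 matched, 1 unmatched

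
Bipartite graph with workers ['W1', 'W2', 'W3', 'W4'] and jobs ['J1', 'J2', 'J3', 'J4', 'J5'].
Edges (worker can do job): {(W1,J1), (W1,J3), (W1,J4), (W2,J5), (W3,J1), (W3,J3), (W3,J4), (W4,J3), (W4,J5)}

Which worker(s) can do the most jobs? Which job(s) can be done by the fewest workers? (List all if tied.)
Most versatile: W1, W3 (3 jobs); Least covered: J2 (0 workers)

Worker degrees (jobs they can do): W1:3, W2:1, W3:3, W4:2
Job degrees (workers who can do it): J1:2, J2:0, J3:3, J4:2, J5:2

Maximum worker degree is 3, achieved by: W1, W3
Minimum job degree is 0, achieved by: J2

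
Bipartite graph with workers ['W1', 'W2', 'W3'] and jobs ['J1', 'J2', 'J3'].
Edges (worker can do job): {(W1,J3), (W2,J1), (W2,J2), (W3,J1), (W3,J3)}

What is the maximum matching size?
Maximum matching size = 3

Maximum matching: {(W1,J3), (W2,J2), (W3,J1)}
Size: 3

This assigns 3 workers to 3 distinct jobs.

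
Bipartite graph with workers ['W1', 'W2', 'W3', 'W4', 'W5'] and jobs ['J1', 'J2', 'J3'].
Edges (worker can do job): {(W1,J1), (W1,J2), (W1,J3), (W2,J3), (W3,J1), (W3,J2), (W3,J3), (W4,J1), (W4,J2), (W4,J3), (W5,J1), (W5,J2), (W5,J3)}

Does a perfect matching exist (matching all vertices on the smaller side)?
Yes, perfect matching exists (size 3)

Perfect matching: {(W3,J2), (W4,J1), (W5,J3)}
All 3 vertices on the smaller side are matched.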